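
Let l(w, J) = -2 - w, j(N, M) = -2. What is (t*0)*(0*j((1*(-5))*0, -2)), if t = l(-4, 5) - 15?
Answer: 0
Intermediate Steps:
t = -13 (t = (-2 - 1*(-4)) - 15 = (-2 + 4) - 15 = 2 - 15 = -13)
(t*0)*(0*j((1*(-5))*0, -2)) = (-13*0)*(0*(-2)) = 0*0 = 0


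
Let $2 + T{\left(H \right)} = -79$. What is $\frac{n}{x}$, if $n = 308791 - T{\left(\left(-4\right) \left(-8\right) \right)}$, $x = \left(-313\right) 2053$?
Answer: $- \frac{308872}{642589} \approx -0.48067$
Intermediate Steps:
$T{\left(H \right)} = -81$ ($T{\left(H \right)} = -2 - 79 = -81$)
$x = -642589$
$n = 308872$ ($n = 308791 - -81 = 308791 + 81 = 308872$)
$\frac{n}{x} = \frac{308872}{-642589} = 308872 \left(- \frac{1}{642589}\right) = - \frac{308872}{642589}$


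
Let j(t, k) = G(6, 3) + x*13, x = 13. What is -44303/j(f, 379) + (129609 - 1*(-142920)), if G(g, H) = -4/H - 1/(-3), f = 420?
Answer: 6534367/24 ≈ 2.7227e+5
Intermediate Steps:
G(g, H) = 1/3 - 4/H (G(g, H) = -4/H - 1*(-1/3) = -4/H + 1/3 = 1/3 - 4/H)
j(t, k) = 168 (j(t, k) = (1/3)*(-12 + 3)/3 + 13*13 = (1/3)*(1/3)*(-9) + 169 = -1 + 169 = 168)
-44303/j(f, 379) + (129609 - 1*(-142920)) = -44303/168 + (129609 - 1*(-142920)) = -44303*1/168 + (129609 + 142920) = -6329/24 + 272529 = 6534367/24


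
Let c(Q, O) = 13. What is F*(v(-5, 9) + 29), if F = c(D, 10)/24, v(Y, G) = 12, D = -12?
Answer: 533/24 ≈ 22.208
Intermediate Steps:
F = 13/24 ≈ 0.54167
F*(v(-5, 9) + 29) = 13*(12 + 29)/24 = (13/24)*41 = 533/24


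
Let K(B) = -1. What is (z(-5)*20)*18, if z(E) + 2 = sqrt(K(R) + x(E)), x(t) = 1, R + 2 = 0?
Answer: -720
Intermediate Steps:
R = -2 (R = -2 + 0 = -2)
z(E) = -2 (z(E) = -2 + sqrt(-1 + 1) = -2 + sqrt(0) = -2 + 0 = -2)
(z(-5)*20)*18 = -2*20*18 = -40*18 = -720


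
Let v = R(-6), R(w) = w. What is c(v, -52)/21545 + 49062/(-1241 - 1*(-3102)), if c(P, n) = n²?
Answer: 1062072934/40095245 ≈ 26.489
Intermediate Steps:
v = -6
c(v, -52)/21545 + 49062/(-1241 - 1*(-3102)) = (-52)²/21545 + 49062/(-1241 - 1*(-3102)) = 2704*(1/21545) + 49062/(-1241 + 3102) = 2704/21545 + 49062/1861 = 1062072934/40095245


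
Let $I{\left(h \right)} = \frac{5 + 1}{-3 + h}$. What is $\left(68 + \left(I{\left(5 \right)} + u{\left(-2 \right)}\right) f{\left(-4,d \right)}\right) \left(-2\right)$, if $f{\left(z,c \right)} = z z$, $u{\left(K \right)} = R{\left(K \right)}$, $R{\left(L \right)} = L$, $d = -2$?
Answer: $-168$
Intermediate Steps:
$u{\left(K \right)} = K$
$f{\left(z,c \right)} = z^{2}$
$I{\left(h \right)} = \frac{6}{-3 + h}$
$\left(68 + \left(I{\left(5 \right)} + u{\left(-2 \right)}\right) f{\left(-4,d \right)}\right) \left(-2\right) = \left(68 + \left(\frac{6}{-3 + 5} - 2\right) \left(-4\right)^{2}\right) \left(-2\right) = \left(68 + \left(\frac{6}{2} - 2\right) 16\right) \left(-2\right) = \left(68 + \left(6 \cdot \frac{1}{2} - 2\right) 16\right) \left(-2\right) = \left(68 + \left(3 - 2\right) 16\right) \left(-2\right) = \left(68 + 1 \cdot 16\right) \left(-2\right) = \left(68 + 16\right) \left(-2\right) = 84 \left(-2\right) = -168$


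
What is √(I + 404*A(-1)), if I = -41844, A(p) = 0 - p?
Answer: 4*I*√2590 ≈ 203.57*I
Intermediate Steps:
A(p) = -p
√(I + 404*A(-1)) = √(-41844 + 404*(-1*(-1))) = √(-41844 + 404*1) = √(-41844 + 404) = √(-41440) = 4*I*√2590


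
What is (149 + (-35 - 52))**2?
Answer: 3844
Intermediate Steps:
(149 + (-35 - 52))**2 = (149 - 87)**2 = 62**2 = 3844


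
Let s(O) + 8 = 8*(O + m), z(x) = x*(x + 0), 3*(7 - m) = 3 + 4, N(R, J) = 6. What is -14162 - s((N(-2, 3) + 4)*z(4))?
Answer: -46414/3 ≈ -15471.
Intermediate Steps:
m = 14/3 (m = 7 - (3 + 4)/3 = 7 - ⅓*7 = 7 - 7/3 = 14/3 ≈ 4.6667)
z(x) = x² (z(x) = x*x = x²)
s(O) = 88/3 + 8*O (s(O) = -8 + 8*(O + 14/3) = -8 + 8*(14/3 + O) = -8 + (112/3 + 8*O) = 88/3 + 8*O)
-14162 - s((N(-2, 3) + 4)*z(4)) = -14162 - (88/3 + 8*((6 + 4)*4²)) = -14162 - (88/3 + 8*(10*16)) = -14162 - (88/3 + 8*160) = -14162 - (88/3 + 1280) = -14162 - 1*3928/3 = -14162 - 3928/3 = -46414/3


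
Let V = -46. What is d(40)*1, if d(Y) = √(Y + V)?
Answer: I*√6 ≈ 2.4495*I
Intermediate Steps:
d(Y) = √(-46 + Y) (d(Y) = √(Y - 46) = √(-46 + Y))
d(40)*1 = √(-46 + 40)*1 = √(-6)*1 = (I*√6)*1 = I*√6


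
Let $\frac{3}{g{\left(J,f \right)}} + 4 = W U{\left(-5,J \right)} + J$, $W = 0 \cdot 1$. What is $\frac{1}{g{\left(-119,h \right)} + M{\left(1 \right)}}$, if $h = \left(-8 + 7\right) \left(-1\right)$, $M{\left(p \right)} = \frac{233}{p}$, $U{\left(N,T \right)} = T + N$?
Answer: $\frac{41}{9552} \approx 0.0042923$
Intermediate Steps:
$U{\left(N,T \right)} = N + T$
$W = 0$
$h = 1$ ($h = \left(-1\right) \left(-1\right) = 1$)
$g{\left(J,f \right)} = \frac{3}{-4 + J}$ ($g{\left(J,f \right)} = \frac{3}{-4 + \left(0 \left(-5 + J\right) + J\right)} = \frac{3}{-4 + \left(0 + J\right)} = \frac{3}{-4 + J}$)
$\frac{1}{g{\left(-119,h \right)} + M{\left(1 \right)}} = \frac{1}{\frac{3}{-4 - 119} + \frac{233}{1}} = \frac{1}{\frac{3}{-123} + 233 \cdot 1} = \frac{1}{3 \left(- \frac{1}{123}\right) + 233} = \frac{1}{- \frac{1}{41} + 233} = \frac{1}{\frac{9552}{41}} = \frac{41}{9552}$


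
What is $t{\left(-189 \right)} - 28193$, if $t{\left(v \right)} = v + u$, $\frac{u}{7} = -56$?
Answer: $-28774$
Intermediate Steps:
$u = -392$ ($u = 7 \left(-56\right) = -392$)
$t{\left(v \right)} = -392 + v$ ($t{\left(v \right)} = v - 392 = -392 + v$)
$t{\left(-189 \right)} - 28193 = \left(-392 - 189\right) - 28193 = -581 - 28193 = -28774$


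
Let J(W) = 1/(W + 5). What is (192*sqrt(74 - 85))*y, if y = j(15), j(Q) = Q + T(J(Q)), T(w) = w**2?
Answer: 72012*I*sqrt(11)/25 ≈ 9553.5*I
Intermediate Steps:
J(W) = 1/(5 + W)
j(Q) = Q + (5 + Q)**(-2) (j(Q) = Q + (1/(5 + Q))**2 = Q + (5 + Q)**(-2))
y = 6001/400 (y = 15 + (5 + 15)**(-2) = 15 + 20**(-2) = 15 + 1/400 = 6001/400 ≈ 15.003)
(192*sqrt(74 - 85))*y = (192*sqrt(74 - 85))*(6001/400) = (192*sqrt(-11))*(6001/400) = (192*(I*sqrt(11)))*(6001/400) = (192*I*sqrt(11))*(6001/400) = 72012*I*sqrt(11)/25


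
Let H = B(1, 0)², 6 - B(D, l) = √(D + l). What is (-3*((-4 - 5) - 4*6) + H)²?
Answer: 15376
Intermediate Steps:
B(D, l) = 6 - √(D + l)
H = 25 (H = (6 - √(1 + 0))² = (6 - √1)² = (6 - 1*1)² = (6 - 1)² = 5² = 25)
(-3*((-4 - 5) - 4*6) + H)² = (-3*((-4 - 5) - 4*6) + 25)² = (-3*(-9 - 24) + 25)² = (-3*(-33) + 25)² = (99 + 25)² = 124² = 15376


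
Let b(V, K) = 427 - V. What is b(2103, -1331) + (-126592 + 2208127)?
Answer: 2079859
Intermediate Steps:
b(2103, -1331) + (-126592 + 2208127) = (427 - 1*2103) + (-126592 + 2208127) = (427 - 2103) + 2081535 = -1676 + 2081535 = 2079859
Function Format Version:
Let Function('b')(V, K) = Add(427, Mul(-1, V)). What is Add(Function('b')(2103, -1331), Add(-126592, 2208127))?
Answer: 2079859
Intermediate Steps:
Add(Function('b')(2103, -1331), Add(-126592, 2208127)) = Add(Add(427, Mul(-1, 2103)), Add(-126592, 2208127)) = Add(Add(427, -2103), 2081535) = Add(-1676, 2081535) = 2079859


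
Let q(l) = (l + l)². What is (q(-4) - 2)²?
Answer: 3844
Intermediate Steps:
q(l) = 4*l² (q(l) = (2*l)² = 4*l²)
(q(-4) - 2)² = (4*(-4)² - 2)² = (4*16 - 2)² = (64 - 2)² = 62² = 3844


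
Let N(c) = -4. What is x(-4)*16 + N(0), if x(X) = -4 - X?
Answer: -4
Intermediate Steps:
x(-4)*16 + N(0) = (-4 - 1*(-4))*16 - 4 = (-4 + 4)*16 - 4 = 0*16 - 4 = 0 - 4 = -4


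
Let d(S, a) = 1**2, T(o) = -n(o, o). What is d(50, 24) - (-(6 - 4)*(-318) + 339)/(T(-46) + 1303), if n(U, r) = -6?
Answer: 334/1309 ≈ 0.25516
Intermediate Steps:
T(o) = 6 (T(o) = -1*(-6) = 6)
d(S, a) = 1
d(50, 24) - (-(6 - 4)*(-318) + 339)/(T(-46) + 1303) = 1 - (-(6 - 4)*(-318) + 339)/(6 + 1303) = 1 - (-1*2*(-318) + 339)/1309 = 1 - (-2*(-318) + 339)/1309 = 1 - (636 + 339)/1309 = 1 - 975/1309 = 334/1309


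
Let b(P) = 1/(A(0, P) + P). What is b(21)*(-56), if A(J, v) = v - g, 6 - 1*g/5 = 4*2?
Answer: -14/13 ≈ -1.0769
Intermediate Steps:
g = -10 (g = 30 - 20*2 = 30 - 5*8 = 30 - 40 = -10)
A(J, v) = 10 + v (A(J, v) = v - 1*(-10) = v + 10 = 10 + v)
b(P) = 1/(10 + 2*P) (b(P) = 1/((10 + P) + P) = 1/(10 + 2*P))
b(21)*(-56) = (1/(2*(5 + 21)))*(-56) = ((½)/26)*(-56) = ((½)*(1/26))*(-56) = (1/52)*(-56) = -14/13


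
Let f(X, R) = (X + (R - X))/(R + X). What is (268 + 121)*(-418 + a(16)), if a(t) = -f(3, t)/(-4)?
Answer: -3087882/19 ≈ -1.6252e+5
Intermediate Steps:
f(X, R) = R/(R + X)
a(t) = t/(4*(3 + t)) (a(t) = -t/(t + 3)/(-4) = -t/(3 + t)*(-1)/4 = -(-1)*t/(4*(3 + t)) = t/(4*(3 + t)))
(268 + 121)*(-418 + a(16)) = (268 + 121)*(-418 + (¼)*16/(3 + 16)) = 389*(-418 + (¼)*16/19) = 389*(-418 + (¼)*16*(1/19)) = 389*(-418 + 4/19) = 389*(-7938/19) = -3087882/19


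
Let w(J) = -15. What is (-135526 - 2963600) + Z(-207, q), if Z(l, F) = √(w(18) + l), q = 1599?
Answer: -3099126 + I*√222 ≈ -3.0991e+6 + 14.9*I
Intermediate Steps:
Z(l, F) = √(-15 + l)
(-135526 - 2963600) + Z(-207, q) = (-135526 - 2963600) + √(-15 - 207) = -3099126 + √(-222) = -3099126 + I*√222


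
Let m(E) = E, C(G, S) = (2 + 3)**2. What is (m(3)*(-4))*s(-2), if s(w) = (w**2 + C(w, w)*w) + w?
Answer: 576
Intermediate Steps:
C(G, S) = 25 (C(G, S) = 5**2 = 25)
s(w) = w**2 + 26*w (s(w) = (w**2 + 25*w) + w = w**2 + 26*w)
(m(3)*(-4))*s(-2) = (3*(-4))*(-2*(26 - 2)) = -(-24)*24 = -12*(-48) = 576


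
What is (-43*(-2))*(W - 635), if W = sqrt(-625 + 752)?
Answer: -54610 + 86*sqrt(127) ≈ -53641.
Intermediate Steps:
W = sqrt(127) ≈ 11.269
(-43*(-2))*(W - 635) = (-43*(-2))*(sqrt(127) - 635) = 86*(-635 + sqrt(127)) = -54610 + 86*sqrt(127)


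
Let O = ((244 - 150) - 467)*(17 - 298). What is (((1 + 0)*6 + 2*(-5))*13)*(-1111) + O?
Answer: 162585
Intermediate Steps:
O = 104813 (O = (94 - 467)*(-281) = -373*(-281) = 104813)
(((1 + 0)*6 + 2*(-5))*13)*(-1111) + O = (((1 + 0)*6 + 2*(-5))*13)*(-1111) + 104813 = ((1*6 - 10)*13)*(-1111) + 104813 = ((6 - 10)*13)*(-1111) + 104813 = -4*13*(-1111) + 104813 = -52*(-1111) + 104813 = 57772 + 104813 = 162585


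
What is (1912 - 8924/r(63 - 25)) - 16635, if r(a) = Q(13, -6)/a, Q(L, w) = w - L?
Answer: 3125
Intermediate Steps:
r(a) = -19/a (r(a) = (-6 - 1*13)/a = (-6 - 13)/a = -19/a)
(1912 - 8924/r(63 - 25)) - 16635 = (1912 - 8924/((-19/(63 - 25)))) - 16635 = (1912 - 8924/((-19/38))) - 16635 = (1912 - 8924/((-19*1/38))) - 16635 = (1912 - 8924/(-1/2)) - 16635 = (1912 - 8924*(-2)) - 16635 = (1912 - 1*(-17848)) - 16635 = (1912 + 17848) - 16635 = 19760 - 16635 = 3125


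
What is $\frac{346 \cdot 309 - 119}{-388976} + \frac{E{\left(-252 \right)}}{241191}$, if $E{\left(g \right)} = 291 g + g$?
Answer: $- \frac{6042266981}{10424167824} \approx -0.57964$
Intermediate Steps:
$E{\left(g \right)} = 292 g$
$\frac{346 \cdot 309 - 119}{-388976} + \frac{E{\left(-252 \right)}}{241191} = \frac{346 \cdot 309 - 119}{-388976} + \frac{292 \left(-252\right)}{241191} = \left(106914 - 119\right) \left(- \frac{1}{388976}\right) - \frac{8176}{26799} = 106795 \left(- \frac{1}{388976}\right) - \frac{8176}{26799} = - \frac{106795}{388976} - \frac{8176}{26799} = - \frac{6042266981}{10424167824}$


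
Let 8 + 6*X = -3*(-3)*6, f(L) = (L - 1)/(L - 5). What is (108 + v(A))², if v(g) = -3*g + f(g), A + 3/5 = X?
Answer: 193460281/24025 ≈ 8052.5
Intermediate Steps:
f(L) = (-1 + L)/(-5 + L)
X = 23/3 (X = -4/3 + (-3*(-3)*6)/6 = -4/3 + (9*6)/6 = -4/3 + (⅙)*54 = -4/3 + 9 = 23/3 ≈ 7.6667)
A = 106/15 (A = -⅗ + 23/3 = 106/15 ≈ 7.0667)
v(g) = -3*g + (-1 + g)/(-5 + g)
(108 + v(A))² = (108 + (-1 + 106/15 - 3*106/15*(-5 + 106/15))/(-5 + 106/15))² = (108 + (-1 + 106/15 - 3*106/15*31/15)/(31/15))² = (108 + 15*(-1 + 106/15 - 3286/75)/31)² = (108 + (15/31)*(-2831/75))² = (108 - 2831/155)² = (13909/155)² = 193460281/24025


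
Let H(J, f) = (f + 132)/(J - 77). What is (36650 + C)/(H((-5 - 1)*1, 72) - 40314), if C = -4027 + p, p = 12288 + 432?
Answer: -3763469/3346266 ≈ -1.1247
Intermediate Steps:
p = 12720
H(J, f) = (132 + f)/(-77 + J)
C = 8693 (C = -4027 + 12720 = 8693)
(36650 + C)/(H((-5 - 1)*1, 72) - 40314) = (36650 + 8693)/((132 + 72)/(-77 + (-5 - 1)*1) - 40314) = 45343/(204/(-77 - 6*1) - 40314) = 45343/(204/(-77 - 6) - 40314) = 45343/(204/(-83) - 40314) = 45343/(-1/83*204 - 40314) = 45343/(-204/83 - 40314) = 45343/(-3346266/83) = 45343*(-83/3346266) = -3763469/3346266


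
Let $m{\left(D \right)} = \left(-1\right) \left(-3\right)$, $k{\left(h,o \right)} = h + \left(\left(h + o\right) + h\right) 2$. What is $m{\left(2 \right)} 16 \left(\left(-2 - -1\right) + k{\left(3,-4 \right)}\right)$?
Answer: $288$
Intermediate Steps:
$k{\left(h,o \right)} = 2 o + 5 h$ ($k{\left(h,o \right)} = h + \left(o + 2 h\right) 2 = h + \left(2 o + 4 h\right) = 2 o + 5 h$)
$m{\left(D \right)} = 3$
$m{\left(2 \right)} 16 \left(\left(-2 - -1\right) + k{\left(3,-4 \right)}\right) = 3 \cdot 16 \left(\left(-2 - -1\right) + \left(2 \left(-4\right) + 5 \cdot 3\right)\right) = 48 \left(\left(-2 + 1\right) + \left(-8 + 15\right)\right) = 48 \left(-1 + 7\right) = 48 \cdot 6 = 288$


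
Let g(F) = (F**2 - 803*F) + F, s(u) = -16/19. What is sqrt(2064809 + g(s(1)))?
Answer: sqrt(745640113)/19 ≈ 1437.2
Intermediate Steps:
s(u) = -16/19 (s(u) = -16*1/19 = -16/19)
g(F) = F**2 - 802*F
sqrt(2064809 + g(s(1))) = sqrt(2064809 - 16*(-802 - 16/19)/19) = sqrt(2064809 - 16/19*(-15254/19)) = sqrt(2064809 + 244064/361) = sqrt(745640113/361) = sqrt(745640113)/19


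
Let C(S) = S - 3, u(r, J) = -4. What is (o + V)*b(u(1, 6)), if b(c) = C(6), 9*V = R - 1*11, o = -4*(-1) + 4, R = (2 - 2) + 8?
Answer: 23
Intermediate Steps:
R = 8 (R = 0 + 8 = 8)
C(S) = -3 + S
o = 8 (o = 4 + 4 = 8)
V = -⅓ (V = (8 - 1*11)/9 = (8 - 11)/9 = (⅑)*(-3) = -⅓ ≈ -0.33333)
b(c) = 3 (b(c) = -3 + 6 = 3)
(o + V)*b(u(1, 6)) = (8 - ⅓)*3 = (23/3)*3 = 23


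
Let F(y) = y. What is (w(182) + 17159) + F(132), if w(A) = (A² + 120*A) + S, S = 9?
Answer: 72264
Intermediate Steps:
w(A) = 9 + A² + 120*A (w(A) = (A² + 120*A) + 9 = 9 + A² + 120*A)
(w(182) + 17159) + F(132) = ((9 + 182² + 120*182) + 17159) + 132 = ((9 + 33124 + 21840) + 17159) + 132 = (54973 + 17159) + 132 = 72132 + 132 = 72264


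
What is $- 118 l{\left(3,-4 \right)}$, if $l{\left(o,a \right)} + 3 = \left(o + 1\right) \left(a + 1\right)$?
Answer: $1770$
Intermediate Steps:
$l{\left(o,a \right)} = -3 + \left(1 + a\right) \left(1 + o\right)$ ($l{\left(o,a \right)} = -3 + \left(o + 1\right) \left(a + 1\right) = -3 + \left(1 + o\right) \left(1 + a\right) = -3 + \left(1 + a\right) \left(1 + o\right)$)
$- 118 l{\left(3,-4 \right)} = - 118 \left(-2 - 4 + 3 - 12\right) = \left(-118\right) \left(-15\right) = 1770$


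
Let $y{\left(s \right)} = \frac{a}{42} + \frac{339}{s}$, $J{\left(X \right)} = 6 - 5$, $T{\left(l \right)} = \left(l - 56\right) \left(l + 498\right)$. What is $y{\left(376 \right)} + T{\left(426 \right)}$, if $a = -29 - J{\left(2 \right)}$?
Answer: $\frac{899828653}{2632} \approx 3.4188 \cdot 10^{5}$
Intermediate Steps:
$T{\left(l \right)} = \left(-56 + l\right) \left(498 + l\right)$
$J{\left(X \right)} = 1$ ($J{\left(X \right)} = 6 - 5 = 1$)
$a = -30$ ($a = -29 - 1 = -30$)
$y{\left(s \right)} = - \frac{5}{7} + \frac{339}{s}$ ($y{\left(s \right)} = - \frac{30}{42} + \frac{339}{s} = \left(-30\right) \frac{1}{42} + \frac{339}{s} = - \frac{5}{7} + \frac{339}{s}$)
$y{\left(376 \right)} + T{\left(426 \right)} = \left(- \frac{5}{7} + \frac{339}{376}\right) + \left(-27888 + 426^{2} + 442 \cdot 426\right) = \left(- \frac{5}{7} + 339 \cdot \frac{1}{376}\right) + \left(-27888 + 181476 + 188292\right) = \left(- \frac{5}{7} + \frac{339}{376}\right) + 341880 = \frac{493}{2632} + 341880 = \frac{899828653}{2632}$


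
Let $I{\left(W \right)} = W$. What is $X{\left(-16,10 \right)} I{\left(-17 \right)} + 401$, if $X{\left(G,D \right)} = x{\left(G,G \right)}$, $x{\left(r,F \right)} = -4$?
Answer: $469$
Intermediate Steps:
$X{\left(G,D \right)} = -4$
$X{\left(-16,10 \right)} I{\left(-17 \right)} + 401 = \left(-4\right) \left(-17\right) + 401 = 68 + 401 = 469$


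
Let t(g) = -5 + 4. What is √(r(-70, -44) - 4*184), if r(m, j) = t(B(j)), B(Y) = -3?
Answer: I*√737 ≈ 27.148*I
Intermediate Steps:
t(g) = -1
r(m, j) = -1
√(r(-70, -44) - 4*184) = √(-1 - 4*184) = √(-1 - 736) = √(-737) = I*√737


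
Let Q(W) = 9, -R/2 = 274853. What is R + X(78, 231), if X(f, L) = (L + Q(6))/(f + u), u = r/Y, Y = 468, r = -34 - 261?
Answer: -19904192234/36209 ≈ -5.4970e+5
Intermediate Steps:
R = -549706 (R = -2*274853 = -549706)
r = -295
u = -295/468 ≈ -0.63034
X(f, L) = (9 + L)/(-295/468 + f) (X(f, L) = (L + 9)/(f - 295/468) = (9 + L)/(-295/468 + f))
R + X(78, 231) = -549706 + 468*(9 + 231)/(-295 + 468*78) = -549706 + 468*240/(-295 + 36504) = -549706 + 468*240/36209 = -549706 + 468*(1/36209)*240 = -549706 + 112320/36209 = -19904192234/36209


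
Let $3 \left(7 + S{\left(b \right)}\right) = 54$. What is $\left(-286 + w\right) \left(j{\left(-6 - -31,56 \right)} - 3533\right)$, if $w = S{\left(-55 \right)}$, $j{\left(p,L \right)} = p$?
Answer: $964700$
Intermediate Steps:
$S{\left(b \right)} = 11$ ($S{\left(b \right)} = -7 + \frac{1}{3} \cdot 54 = -7 + 18 = 11$)
$w = 11$
$\left(-286 + w\right) \left(j{\left(-6 - -31,56 \right)} - 3533\right) = \left(-286 + 11\right) \left(\left(-6 - -31\right) - 3533\right) = - 275 \left(\left(-6 + 31\right) - 3533\right) = - 275 \left(25 - 3533\right) = \left(-275\right) \left(-3508\right) = 964700$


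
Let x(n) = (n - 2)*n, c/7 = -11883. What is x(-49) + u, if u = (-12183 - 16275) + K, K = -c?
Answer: 57222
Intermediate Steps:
c = -83181 (c = 7*(-11883) = -83181)
K = 83181 (K = -1*(-83181) = 83181)
x(n) = n*(-2 + n) (x(n) = (-2 + n)*n = n*(-2 + n))
u = 54723 (u = (-12183 - 16275) + 83181 = -28458 + 83181 = 54723)
x(-49) + u = -49*(-2 - 49) + 54723 = -49*(-51) + 54723 = 2499 + 54723 = 57222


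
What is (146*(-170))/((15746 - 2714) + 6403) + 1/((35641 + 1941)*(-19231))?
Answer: -155986025825/122142965698 ≈ -1.2771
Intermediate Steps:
(146*(-170))/((15746 - 2714) + 6403) + 1/((35641 + 1941)*(-19231)) = -24820/(13032 + 6403) - 1/19231/37582 = -24820/19435 + (1/37582)*(-1/19231) = -24820*1/19435 - 1/722739442 = -4964/3887 - 1/722739442 = -155986025825/122142965698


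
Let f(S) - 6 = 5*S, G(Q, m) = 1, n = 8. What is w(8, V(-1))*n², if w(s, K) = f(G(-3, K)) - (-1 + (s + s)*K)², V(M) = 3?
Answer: -140672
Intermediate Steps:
f(S) = 6 + 5*S
w(s, K) = 11 - (-1 + 2*K*s)² (w(s, K) = (6 + 5*1) - (-1 + (s + s)*K)² = (6 + 5) - (-1 + (2*s)*K)² = 11 - (-1 + 2*K*s)²)
w(8, V(-1))*n² = (11 - (-1 + 2*3*8)²)*8² = (11 - (-1 + 48)²)*64 = (11 - 1*47²)*64 = (11 - 1*2209)*64 = (11 - 2209)*64 = -2198*64 = -140672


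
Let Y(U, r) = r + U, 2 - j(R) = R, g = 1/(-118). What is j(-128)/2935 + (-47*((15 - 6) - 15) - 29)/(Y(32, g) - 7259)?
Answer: 4648164/500585969 ≈ 0.0092854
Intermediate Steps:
g = -1/118 ≈ -0.0084746
j(R) = 2 - R
Y(U, r) = U + r
j(-128)/2935 + (-47*((15 - 6) - 15) - 29)/(Y(32, g) - 7259) = (2 - 1*(-128))/2935 + (-47*((15 - 6) - 15) - 29)/((32 - 1/118) - 7259) = (2 + 128)*(1/2935) + (-47*(9 - 15) - 29)/(3775/118 - 7259) = 130*(1/2935) + (-47*(-6) - 29)/(-852787/118) = 26/587 + (282 - 29)*(-118/852787) = 26/587 + 253*(-118/852787) = 26/587 - 29854/852787 = 4648164/500585969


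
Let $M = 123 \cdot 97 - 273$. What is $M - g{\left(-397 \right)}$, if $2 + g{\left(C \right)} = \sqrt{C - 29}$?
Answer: $11660 - i \sqrt{426} \approx 11660.0 - 20.64 i$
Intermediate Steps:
$g{\left(C \right)} = -2 + \sqrt{-29 + C}$ ($g{\left(C \right)} = -2 + \sqrt{C - 29} = -2 + \sqrt{-29 + C}$)
$M = 11658$ ($M = 11931 - 273 = 11658$)
$M - g{\left(-397 \right)} = 11658 - \left(-2 + \sqrt{-29 - 397}\right) = 11658 - \left(-2 + \sqrt{-426}\right) = 11658 - \left(-2 + i \sqrt{426}\right) = 11658 + \left(2 - i \sqrt{426}\right) = 11660 - i \sqrt{426}$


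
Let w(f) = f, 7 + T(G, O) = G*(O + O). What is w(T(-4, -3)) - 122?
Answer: -105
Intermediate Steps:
T(G, O) = -7 + 2*G*O (T(G, O) = -7 + G*(O + O) = -7 + G*(2*O) = -7 + 2*G*O)
w(T(-4, -3)) - 122 = (-7 + 2*(-4)*(-3)) - 122 = (-7 + 24) - 122 = 17 - 122 = -105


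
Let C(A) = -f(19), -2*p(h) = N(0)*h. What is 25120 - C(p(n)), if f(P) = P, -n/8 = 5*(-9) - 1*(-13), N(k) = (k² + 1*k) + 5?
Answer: 25139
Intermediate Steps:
N(k) = 5 + k + k² (N(k) = (k² + k) + 5 = (k + k²) + 5 = 5 + k + k²)
n = 256 (n = -8*(5*(-9) - 1*(-13)) = -8*(-45 + 13) = -8*(-32) = 256)
p(h) = -5*h/2 (p(h) = -(5 + 0 + 0²)*h/2 = -(5 + 0 + 0)*h/2 = -5*h/2)
C(A) = -19 (C(A) = -1*19 = -19)
25120 - C(p(n)) = 25120 - 1*(-19) = 25120 + 19 = 25139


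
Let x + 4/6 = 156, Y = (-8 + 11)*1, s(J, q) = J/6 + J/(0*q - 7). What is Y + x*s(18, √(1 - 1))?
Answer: 487/7 ≈ 69.571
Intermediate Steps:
s(J, q) = J/42 (s(J, q) = J*(⅙) + J/(0 - 7) = J/6 + J/(-7) = J/6 + J*(-⅐) = J/6 - J/7 = J/42)
Y = 3 (Y = 3*1 = 3)
x = 466/3 (x = -⅔ + 156 = 466/3 ≈ 155.33)
Y + x*s(18, √(1 - 1)) = 3 + 466*((1/42)*18)/3 = 3 + (466/3)*(3/7) = 3 + 466/7 = 487/7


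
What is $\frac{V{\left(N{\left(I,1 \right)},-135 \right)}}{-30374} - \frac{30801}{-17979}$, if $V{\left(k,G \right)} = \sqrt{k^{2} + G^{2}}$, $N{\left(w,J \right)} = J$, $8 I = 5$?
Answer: $\frac{10267}{5993} - \frac{\sqrt{18226}}{30374} \approx 1.7087$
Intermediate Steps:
$I = \frac{5}{8}$ ($I = \frac{1}{8} \cdot 5 = \frac{5}{8} \approx 0.625$)
$V{\left(k,G \right)} = \sqrt{G^{2} + k^{2}}$
$\frac{V{\left(N{\left(I,1 \right)},-135 \right)}}{-30374} - \frac{30801}{-17979} = \frac{\sqrt{\left(-135\right)^{2} + 1^{2}}}{-30374} - \frac{30801}{-17979} = \sqrt{18225 + 1} \left(- \frac{1}{30374}\right) - - \frac{10267}{5993} = \sqrt{18226} \left(- \frac{1}{30374}\right) + \frac{10267}{5993} = - \frac{\sqrt{18226}}{30374} + \frac{10267}{5993} = \frac{10267}{5993} - \frac{\sqrt{18226}}{30374}$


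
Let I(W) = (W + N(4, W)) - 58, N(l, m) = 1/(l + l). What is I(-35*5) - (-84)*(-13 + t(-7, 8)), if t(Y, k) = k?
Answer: -5223/8 ≈ -652.88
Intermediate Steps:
N(l, m) = 1/(2*l)
I(W) = -463/8 + W (I(W) = (W + (1/2)/4) - 58 = (W + (1/2)*(1/4)) - 58 = (W + 1/8) - 58 = (1/8 + W) - 58 = -463/8 + W)
I(-35*5) - (-84)*(-13 + t(-7, 8)) = (-463/8 - 35*5) - (-84)*(-13 + 8) = (-463/8 - 175) - (-84)*(-5) = -1863/8 - 1*420 = -1863/8 - 420 = -5223/8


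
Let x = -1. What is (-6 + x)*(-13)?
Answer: 91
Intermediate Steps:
(-6 + x)*(-13) = (-6 - 1)*(-13) = -7*(-13) = 91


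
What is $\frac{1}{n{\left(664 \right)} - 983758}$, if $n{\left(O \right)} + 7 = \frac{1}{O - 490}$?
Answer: $- \frac{174}{171175109} \approx -1.0165 \cdot 10^{-6}$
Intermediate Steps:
$n{\left(O \right)} = -7 + \frac{1}{-490 + O}$ ($n{\left(O \right)} = -7 + \frac{1}{O - 490} = -7 + \frac{1}{-490 + O}$)
$\frac{1}{n{\left(664 \right)} - 983758} = \frac{1}{\frac{3431 - 4648}{-490 + 664} - 983758} = \frac{1}{\frac{3431 - 4648}{174} - 983758} = \frac{1}{\frac{1}{174} \left(-1217\right) - 983758} = \frac{1}{- \frac{1217}{174} - 983758} = \frac{1}{- \frac{171175109}{174}} = - \frac{174}{171175109}$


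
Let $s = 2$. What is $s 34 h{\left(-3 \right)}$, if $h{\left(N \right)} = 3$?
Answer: $204$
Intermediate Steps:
$s 34 h{\left(-3 \right)} = 2 \cdot 34 \cdot 3 = 68 \cdot 3 = 204$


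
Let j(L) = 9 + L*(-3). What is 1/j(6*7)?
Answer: -1/117 ≈ -0.0085470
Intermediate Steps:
j(L) = 9 - 3*L
1/j(6*7) = 1/(9 - 18*7) = 1/(9 - 3*42) = 1/(9 - 126) = 1/(-117) = -1/117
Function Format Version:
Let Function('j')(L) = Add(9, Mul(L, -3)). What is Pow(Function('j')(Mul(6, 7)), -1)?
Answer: Rational(-1, 117) ≈ -0.0085470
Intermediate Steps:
Function('j')(L) = Add(9, Mul(-3, L))
Pow(Function('j')(Mul(6, 7)), -1) = Pow(Add(9, Mul(-3, Mul(6, 7))), -1) = Pow(Add(9, Mul(-3, 42)), -1) = Pow(Add(9, -126), -1) = Pow(-117, -1) = Rational(-1, 117)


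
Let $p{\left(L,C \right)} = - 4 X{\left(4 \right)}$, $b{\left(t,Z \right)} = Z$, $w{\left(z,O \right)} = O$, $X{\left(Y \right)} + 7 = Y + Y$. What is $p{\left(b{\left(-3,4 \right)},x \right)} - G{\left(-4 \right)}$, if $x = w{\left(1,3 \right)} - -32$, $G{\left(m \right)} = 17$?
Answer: $-21$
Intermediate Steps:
$X{\left(Y \right)} = -7 + 2 Y$ ($X{\left(Y \right)} = -7 + \left(Y + Y\right) = -7 + 2 Y$)
$x = 35$ ($x = 3 - -32 = 3 + 32 = 35$)
$p{\left(L,C \right)} = -4$ ($p{\left(L,C \right)} = - 4 \left(-7 + 2 \cdot 4\right) = - 4 \left(-7 + 8\right) = \left(-4\right) 1 = -4$)
$p{\left(b{\left(-3,4 \right)},x \right)} - G{\left(-4 \right)} = -4 - 17 = -21$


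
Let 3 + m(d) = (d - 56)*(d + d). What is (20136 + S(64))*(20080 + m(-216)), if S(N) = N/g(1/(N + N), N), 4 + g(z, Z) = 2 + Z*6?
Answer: 529137626648/191 ≈ 2.7704e+9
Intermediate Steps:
g(z, Z) = -2 + 6*Z (g(z, Z) = -4 + (2 + Z*6) = -4 + (2 + 6*Z) = -2 + 6*Z)
S(N) = N/(-2 + 6*N)
m(d) = -3 + 2*d*(-56 + d) (m(d) = -3 + (d - 56)*(d + d) = -3 + (-56 + d)*(2*d) = -3 + 2*d*(-56 + d))
(20136 + S(64))*(20080 + m(-216)) = (20136 + (½)*64/(-1 + 3*64))*(20080 + (-3 - 112*(-216) + 2*(-216)²)) = (20136 + (½)*64/(-1 + 192))*(20080 + (-3 + 24192 + 2*46656)) = (20136 + (½)*64/191)*(20080 + (-3 + 24192 + 93312)) = (20136 + (½)*64*(1/191))*(20080 + 117501) = (20136 + 32/191)*137581 = (3846008/191)*137581 = 529137626648/191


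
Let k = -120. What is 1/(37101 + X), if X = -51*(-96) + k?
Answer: 1/41877 ≈ 2.3879e-5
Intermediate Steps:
X = 4776 (X = -51*(-96) - 120 = 4896 - 120 = 4776)
1/(37101 + X) = 1/(37101 + 4776) = 1/41877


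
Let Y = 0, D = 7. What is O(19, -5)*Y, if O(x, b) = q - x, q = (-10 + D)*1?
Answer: 0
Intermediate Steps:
q = -3 (q = (-10 + 7)*1 = -3*1 = -3)
O(x, b) = -3 - x
O(19, -5)*Y = (-3 - 1*19)*0 = (-3 - 19)*0 = -22*0 = 0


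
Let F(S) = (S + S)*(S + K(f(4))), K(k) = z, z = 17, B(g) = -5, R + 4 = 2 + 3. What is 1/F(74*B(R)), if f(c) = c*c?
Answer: 1/261220 ≈ 3.8282e-6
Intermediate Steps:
R = 1 (R = -4 + (2 + 3) = -4 + 5 = 1)
f(c) = c**2
K(k) = 17
F(S) = 2*S*(17 + S) (F(S) = (S + S)*(S + 17) = (2*S)*(17 + S) = 2*S*(17 + S))
1/F(74*B(R)) = 1/(2*(74*(-5))*(17 + 74*(-5))) = 1/(2*(-370)*(17 - 370)) = 1/(2*(-370)*(-353)) = 1/261220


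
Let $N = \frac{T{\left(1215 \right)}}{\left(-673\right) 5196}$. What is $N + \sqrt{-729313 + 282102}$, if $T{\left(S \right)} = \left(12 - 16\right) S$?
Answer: $\frac{405}{291409} + i \sqrt{447211} \approx 0.0013898 + 668.74 i$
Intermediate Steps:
$T{\left(S \right)} = - 4 S$
$N = \frac{405}{291409}$ ($N = \frac{\left(-4\right) 1215}{\left(-673\right) 5196} = - \frac{4860}{-3496908} = \left(-4860\right) \left(- \frac{1}{3496908}\right) = \frac{405}{291409} \approx 0.0013898$)
$N + \sqrt{-729313 + 282102} = \frac{405}{291409} + \sqrt{-729313 + 282102} = \frac{405}{291409} + \sqrt{-447211} = \frac{405}{291409} + i \sqrt{447211}$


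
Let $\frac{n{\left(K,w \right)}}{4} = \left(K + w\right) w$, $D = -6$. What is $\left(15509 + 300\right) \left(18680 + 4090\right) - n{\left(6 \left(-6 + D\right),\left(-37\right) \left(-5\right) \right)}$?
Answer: $359887310$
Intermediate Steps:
$n{\left(K,w \right)} = 4 w \left(K + w\right)$ ($n{\left(K,w \right)} = 4 \left(K + w\right) w = 4 w \left(K + w\right)$)
$\left(15509 + 300\right) \left(18680 + 4090\right) - n{\left(6 \left(-6 + D\right),\left(-37\right) \left(-5\right) \right)} = \left(15509 + 300\right) \left(18680 + 4090\right) - 4 \left(\left(-37\right) \left(-5\right)\right) \left(6 \left(-6 - 6\right) - -185\right) = 15809 \cdot 22770 - 4 \cdot 185 \left(6 \left(-12\right) + 185\right) = 359970930 - 4 \cdot 185 \left(-72 + 185\right) = 359970930 - 4 \cdot 185 \cdot 113 = 359970930 - 83620 = 359887310$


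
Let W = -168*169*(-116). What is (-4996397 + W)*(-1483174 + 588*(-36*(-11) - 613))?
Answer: 2743020502250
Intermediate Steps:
W = 3293472 (W = -28392*(-116) = 3293472)
(-4996397 + W)*(-1483174 + 588*(-36*(-11) - 613)) = (-4996397 + 3293472)*(-1483174 + 588*(-36*(-11) - 613)) = -1702925*(-1483174 + 588*(396 - 613)) = -1702925*(-1483174 + 588*(-217)) = -1702925*(-1483174 - 127596) = -1702925*(-1610770) = 2743020502250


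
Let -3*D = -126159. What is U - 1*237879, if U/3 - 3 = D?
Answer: -111711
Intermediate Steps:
D = 42053 (D = -⅓*(-126159) = 42053)
U = 126168 (U = 9 + 3*42053 = 9 + 126159 = 126168)
U - 1*237879 = 126168 - 1*237879 = 126168 - 237879 = -111711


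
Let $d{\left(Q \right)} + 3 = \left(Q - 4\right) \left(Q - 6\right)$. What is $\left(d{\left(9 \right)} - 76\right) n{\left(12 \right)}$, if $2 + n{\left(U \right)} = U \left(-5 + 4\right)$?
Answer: $896$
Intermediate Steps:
$n{\left(U \right)} = -2 - U$ ($n{\left(U \right)} = -2 + U \left(-5 + 4\right) = -2 + U \left(-1\right) = -2 - U$)
$d{\left(Q \right)} = -3 + \left(-6 + Q\right) \left(-4 + Q\right)$ ($d{\left(Q \right)} = -3 + \left(Q - 4\right) \left(Q - 6\right) = -3 + \left(-4 + Q\right) \left(Q - 6\right) = -3 + \left(-4 + Q\right) \left(-6 + Q\right) = -3 + \left(-6 + Q\right) \left(-4 + Q\right)$)
$\left(d{\left(9 \right)} - 76\right) n{\left(12 \right)} = \left(\left(21 + 9^{2} - 90\right) - 76\right) \left(-2 - 12\right) = \left(\left(21 + 81 - 90\right) - 76\right) \left(-2 - 12\right) = \left(12 - 76\right) \left(-14\right) = \left(-64\right) \left(-14\right) = 896$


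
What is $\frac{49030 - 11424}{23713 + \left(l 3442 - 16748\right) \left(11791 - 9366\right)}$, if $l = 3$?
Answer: $- \frac{37606}{15549637} \approx -0.0024184$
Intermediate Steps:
$\frac{49030 - 11424}{23713 + \left(l 3442 - 16748\right) \left(11791 - 9366\right)} = \frac{49030 - 11424}{23713 + \left(3 \cdot 3442 - 16748\right) \left(11791 - 9366\right)} = \frac{37606}{23713 + \left(10326 - 16748\right) 2425} = \frac{37606}{23713 - 15573350} = \frac{37606}{-15549637} = 37606 \left(- \frac{1}{15549637}\right) = - \frac{37606}{15549637}$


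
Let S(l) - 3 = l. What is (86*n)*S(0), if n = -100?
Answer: -25800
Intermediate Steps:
S(l) = 3 + l
(86*n)*S(0) = (86*(-100))*(3 + 0) = -8600*3 = -25800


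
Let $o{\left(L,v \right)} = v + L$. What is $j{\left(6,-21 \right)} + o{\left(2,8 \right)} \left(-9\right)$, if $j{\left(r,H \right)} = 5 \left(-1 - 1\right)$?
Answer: $-100$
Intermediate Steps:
$o{\left(L,v \right)} = L + v$
$j{\left(r,H \right)} = -10$ ($j{\left(r,H \right)} = 5 \left(-2\right) = -10$)
$j{\left(6,-21 \right)} + o{\left(2,8 \right)} \left(-9\right) = -10 + \left(2 + 8\right) \left(-9\right) = -10 + 10 \left(-9\right) = -10 - 90 = -100$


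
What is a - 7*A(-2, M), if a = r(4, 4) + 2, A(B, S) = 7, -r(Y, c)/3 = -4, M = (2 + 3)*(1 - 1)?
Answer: -35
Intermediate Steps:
M = 0 (M = 5*0 = 0)
r(Y, c) = 12 (r(Y, c) = -3*(-4) = 12)
a = 14 (a = 12 + 2 = 14)
a - 7*A(-2, M) = 14 - 7*7 = 14 - 49 = -35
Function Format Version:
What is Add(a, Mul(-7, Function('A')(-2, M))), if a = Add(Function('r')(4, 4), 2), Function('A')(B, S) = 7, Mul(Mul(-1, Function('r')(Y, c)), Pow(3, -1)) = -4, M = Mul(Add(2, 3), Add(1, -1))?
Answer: -35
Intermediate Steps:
M = 0 (M = Mul(5, 0) = 0)
Function('r')(Y, c) = 12 (Function('r')(Y, c) = Mul(-3, -4) = 12)
a = 14 (a = Add(12, 2) = 14)
Add(a, Mul(-7, Function('A')(-2, M))) = Add(14, Mul(-7, 7)) = Add(14, -49) = -35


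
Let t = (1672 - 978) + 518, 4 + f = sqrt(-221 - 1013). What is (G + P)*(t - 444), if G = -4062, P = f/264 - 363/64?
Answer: -34363820/11 + 32*I*sqrt(1234)/11 ≈ -3.124e+6 + 102.19*I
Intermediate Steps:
f = -4 + I*sqrt(1234) (f = -4 + sqrt(-221 - 1013) = -4 + sqrt(-1234) = -4 + I*sqrt(1234) ≈ -4.0 + 35.128*I)
t = 1212 (t = 694 + 518 = 1212)
P = -12011/2112 + I*sqrt(1234)/264 (P = (-4 + I*sqrt(1234))/264 - 363/64 = (-4 + I*sqrt(1234))*(1/264) - 363*1/64 = (-1/66 + I*sqrt(1234)/264) - 363/64 = -12011/2112 + I*sqrt(1234)/264 ≈ -5.687 + 0.13306*I)
(G + P)*(t - 444) = (-4062 + (-12011/2112 + I*sqrt(1234)/264))*(1212 - 444) = (-8590955/2112 + I*sqrt(1234)/264)*768 = -34363820/11 + 32*I*sqrt(1234)/11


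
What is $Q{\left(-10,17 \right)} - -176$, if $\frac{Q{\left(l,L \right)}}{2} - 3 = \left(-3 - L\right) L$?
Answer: $-498$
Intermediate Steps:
$Q{\left(l,L \right)} = 6 + 2 L \left(-3 - L\right)$ ($Q{\left(l,L \right)} = 6 + 2 \left(-3 - L\right) L = 6 + 2 L \left(-3 - L\right)$)
$Q{\left(-10,17 \right)} - -176 = \left(6 - 102 - 2 \cdot 17^{2}\right) - -176 = \left(6 - 102 - 578\right) + 176 = -674 + 176 = -498$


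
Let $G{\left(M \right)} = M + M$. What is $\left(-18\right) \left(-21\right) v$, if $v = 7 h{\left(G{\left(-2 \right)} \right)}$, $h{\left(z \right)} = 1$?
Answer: $2646$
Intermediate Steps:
$G{\left(M \right)} = 2 M$
$v = 7$ ($v = 7 \cdot 1 = 7$)
$\left(-18\right) \left(-21\right) v = \left(-18\right) \left(-21\right) 7 = 378 \cdot 7 = 2646$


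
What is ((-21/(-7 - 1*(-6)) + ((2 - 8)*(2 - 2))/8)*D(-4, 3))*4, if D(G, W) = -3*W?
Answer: -756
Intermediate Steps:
((-21/(-7 - 1*(-6)) + ((2 - 8)*(2 - 2))/8)*D(-4, 3))*4 = ((-21/(-7 - 1*(-6)) + ((2 - 8)*(2 - 2))/8)*(-3*3))*4 = ((-21/(-7 + 6) - 6*0*(⅛))*(-9))*4 = ((-21/(-1) + 0*(⅛))*(-9))*4 = ((-21*(-1) + 0)*(-9))*4 = ((21 + 0)*(-9))*4 = (21*(-9))*4 = -189*4 = -756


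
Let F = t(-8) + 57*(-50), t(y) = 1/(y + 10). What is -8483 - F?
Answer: -11267/2 ≈ -5633.5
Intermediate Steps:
t(y) = 1/(10 + y)
F = -5699/2 (F = 1/(10 - 8) + 57*(-50) = 1/2 - 2850 = ½ - 2850 = -5699/2 ≈ -2849.5)
-8483 - F = -8483 - 1*(-5699/2) = -8483 + 5699/2 = -11267/2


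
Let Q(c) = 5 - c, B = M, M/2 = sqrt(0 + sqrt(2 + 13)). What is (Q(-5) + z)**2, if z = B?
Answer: 4*(5 + 15**(1/4))**2 ≈ 194.21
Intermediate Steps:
M = 2*15**(1/4) (M = 2*sqrt(0 + sqrt(2 + 13)) = 2*sqrt(0 + sqrt(15)) = 2*sqrt(sqrt(15)) = 2*15**(1/4) ≈ 3.9360)
B = 2*15**(1/4) ≈ 3.9360
z = 2*15**(1/4) ≈ 3.9360
(Q(-5) + z)**2 = ((5 - 1*(-5)) + 2*15**(1/4))**2 = ((5 + 5) + 2*15**(1/4))**2 = (10 + 2*15**(1/4))**2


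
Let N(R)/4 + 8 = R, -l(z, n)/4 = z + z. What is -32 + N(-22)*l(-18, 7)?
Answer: -17312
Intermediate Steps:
l(z, n) = -8*z (l(z, n) = -4*(z + z) = -8*z)
N(R) = -32 + 4*R
-32 + N(-22)*l(-18, 7) = -32 + (-32 + 4*(-22))*(-8*(-18)) = -32 + (-32 - 88)*144 = -32 - 120*144 = -32 - 17280 = -17312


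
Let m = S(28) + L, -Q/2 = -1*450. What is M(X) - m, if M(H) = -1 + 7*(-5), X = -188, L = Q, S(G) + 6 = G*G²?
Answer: -22882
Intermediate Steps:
S(G) = -6 + G³ (S(G) = -6 + G*G² = -6 + G³)
Q = 900 (Q = -(-2)*450 = -2*(-450) = 900)
L = 900
m = 22846 (m = (-6 + 28³) + 900 = (-6 + 21952) + 900 = 21946 + 900 = 22846)
M(H) = -36 (M(H) = -1 - 35 = -36)
M(X) - m = -36 - 1*22846 = -36 - 22846 = -22882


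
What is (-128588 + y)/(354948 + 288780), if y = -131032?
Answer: -21635/53644 ≈ -0.40331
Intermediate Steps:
(-128588 + y)/(354948 + 288780) = (-128588 - 131032)/(354948 + 288780) = -259620/643728 = -259620*1/643728 = -21635/53644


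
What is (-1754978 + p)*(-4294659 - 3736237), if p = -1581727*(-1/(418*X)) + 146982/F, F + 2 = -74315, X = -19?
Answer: 4159810118188620986760/295112807 ≈ 1.4096e+13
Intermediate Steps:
F = -74317 (F = -2 - 74315 = -74317)
p = -118716536503/590225614 (p = -1581727/(-11*38*(-19)) + 146982/(-74317) = -1581727/((-418*(-19))) + 146982*(-1/74317) = -1581727/7942 - 146982/74317 = -118716536503/590225614 ≈ -201.14)
(-1754978 + p)*(-4294659 - 3736237) = (-1754978 - 118716536503/590225614)*(-4294659 - 3736237) = -1035951684142995/590225614*(-8030896) = 4159810118188620986760/295112807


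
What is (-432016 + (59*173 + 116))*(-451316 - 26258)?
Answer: 201389612782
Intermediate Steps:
(-432016 + (59*173 + 116))*(-451316 - 26258) = (-432016 + (10207 + 116))*(-477574) = (-432016 + 10323)*(-477574) = -421693*(-477574) = 201389612782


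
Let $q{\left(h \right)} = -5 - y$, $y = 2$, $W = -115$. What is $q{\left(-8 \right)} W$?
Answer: $805$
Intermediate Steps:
$q{\left(h \right)} = -7$ ($q{\left(h \right)} = -5 - 2 = -7$)
$q{\left(-8 \right)} W = \left(-7\right) \left(-115\right) = 805$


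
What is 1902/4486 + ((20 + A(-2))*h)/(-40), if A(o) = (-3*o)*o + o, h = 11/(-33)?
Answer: 21263/44860 ≈ 0.47399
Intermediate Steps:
h = -⅓ (h = 11*(-1/33) = -⅓ ≈ -0.33333)
A(o) = o - 3*o² (A(o) = -3*o² + o = o - 3*o²)
1902/4486 + ((20 + A(-2))*h)/(-40) = 1902/4486 + ((20 - 2*(1 - 3*(-2)))*(-⅓))/(-40) = 1902*(1/4486) + ((20 - 2*(1 + 6))*(-⅓))*(-1/40) = 951/2243 + ((20 - 2*7)*(-⅓))*(-1/40) = 951/2243 + ((20 - 14)*(-⅓))*(-1/40) = 951/2243 + (6*(-⅓))*(-1/40) = 951/2243 - 2*(-1/40) = 951/2243 + 1/20 = 21263/44860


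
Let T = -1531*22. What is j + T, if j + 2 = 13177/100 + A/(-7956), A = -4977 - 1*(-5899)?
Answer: -6673561597/198900 ≈ -33552.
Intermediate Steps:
A = 922 (A = -4977 + 5899 = 922)
T = -33682
j = 25788203/198900 (j = -2 + (13177/100 + 922/(-7956)) = -2 + (13177*(1/100) + 922*(-1/7956)) = -2 + (13177/100 - 461/3978) = -2 + 26186003/198900 = 25788203/198900 ≈ 129.65)
j + T = 25788203/198900 - 33682 = -6673561597/198900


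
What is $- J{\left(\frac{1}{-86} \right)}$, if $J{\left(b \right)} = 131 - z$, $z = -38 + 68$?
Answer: $-101$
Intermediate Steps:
$z = 30$
$J{\left(b \right)} = 101$ ($J{\left(b \right)} = 131 - 30 = 101$)
$- J{\left(\frac{1}{-86} \right)} = \left(-1\right) 101 = -101$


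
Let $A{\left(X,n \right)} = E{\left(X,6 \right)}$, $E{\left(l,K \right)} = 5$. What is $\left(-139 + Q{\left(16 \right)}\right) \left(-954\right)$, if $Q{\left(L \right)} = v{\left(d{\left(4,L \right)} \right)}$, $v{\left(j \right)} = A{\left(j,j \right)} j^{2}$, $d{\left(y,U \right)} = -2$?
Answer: $113526$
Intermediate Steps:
$A{\left(X,n \right)} = 5$
$v{\left(j \right)} = 5 j^{2}$
$Q{\left(L \right)} = 20$ ($Q{\left(L \right)} = 5 \left(-2\right)^{2} = 5 \cdot 4 = 20$)
$\left(-139 + Q{\left(16 \right)}\right) \left(-954\right) = \left(-139 + 20\right) \left(-954\right) = \left(-119\right) \left(-954\right) = 113526$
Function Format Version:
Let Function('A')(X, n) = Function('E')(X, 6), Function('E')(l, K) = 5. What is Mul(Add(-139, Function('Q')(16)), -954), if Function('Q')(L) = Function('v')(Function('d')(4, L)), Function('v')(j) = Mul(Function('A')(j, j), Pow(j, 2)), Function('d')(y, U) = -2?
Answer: 113526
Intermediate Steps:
Function('A')(X, n) = 5
Function('v')(j) = Mul(5, Pow(j, 2))
Function('Q')(L) = 20 (Function('Q')(L) = Mul(5, Pow(-2, 2)) = Mul(5, 4) = 20)
Mul(Add(-139, Function('Q')(16)), -954) = Mul(Add(-139, 20), -954) = Mul(-119, -954) = 113526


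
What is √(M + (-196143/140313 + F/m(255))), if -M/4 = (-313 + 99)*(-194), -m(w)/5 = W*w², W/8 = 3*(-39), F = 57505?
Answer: I*√574859904765695874443534/1860550380 ≈ 407.51*I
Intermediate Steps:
W = -936 (W = 8*(3*(-39)) = 8*(-117) = -936)
m(w) = 4680*w² (m(w) = -(-4680)*w² = 4680*w²)
M = -166064 (M = -4*(-313 + 99)*(-194) = -(-856)*(-194) = -4*41516 = -166064)
√(M + (-196143/140313 + F/m(255))) = √(-166064 + (-196143/140313 + 57505/((4680*255²)))) = √(-166064 + (-196143*1/140313 + 57505/((4680*65025)))) = √(-166064 + (-65381/46771 + 57505/304317000)) = √(-166064 + (-65381/46771 + 57505*(1/304317000))) = √(-166064 + (-65381/46771 + 11501/60863400)) = √(-166064 - 3978772042129/2846642081400) = √(-472728749377651729/2846642081400) = I*√574859904765695874443534/1860550380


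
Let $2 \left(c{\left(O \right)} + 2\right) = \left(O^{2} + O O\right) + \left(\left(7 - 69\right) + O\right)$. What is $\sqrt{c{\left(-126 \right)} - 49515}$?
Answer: $i \sqrt{33735} \approx 183.67 i$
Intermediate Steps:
$c{\left(O \right)} = -33 + O^{2} + \frac{O}{2}$ ($c{\left(O \right)} = -2 + \frac{\left(O^{2} + O O\right) + \left(\left(7 - 69\right) + O\right)}{2} = -2 + \frac{\left(O^{2} + O^{2}\right) + \left(-62 + O\right)}{2} = -2 + \frac{2 O^{2} + \left(-62 + O\right)}{2} = -2 + \frac{-62 + O + 2 O^{2}}{2} = -2 + \left(-31 + O^{2} + \frac{O}{2}\right) = -33 + O^{2} + \frac{O}{2}$)
$\sqrt{c{\left(-126 \right)} - 49515} = \sqrt{\left(-33 + \left(-126\right)^{2} + \frac{1}{2} \left(-126\right)\right) - 49515} = \sqrt{\left(-33 + 15876 - 63\right) - 49515} = \sqrt{15780 - 49515} = \sqrt{-33735} = i \sqrt{33735}$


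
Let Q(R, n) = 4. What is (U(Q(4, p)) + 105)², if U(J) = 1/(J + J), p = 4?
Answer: 707281/64 ≈ 11051.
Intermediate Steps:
U(J) = 1/(2*J)
(U(Q(4, p)) + 105)² = ((½)/4 + 105)² = ((½)*(¼) + 105)² = (⅛ + 105)² = (841/8)² = 707281/64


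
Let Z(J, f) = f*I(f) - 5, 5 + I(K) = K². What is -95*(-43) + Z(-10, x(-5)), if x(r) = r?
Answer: 3980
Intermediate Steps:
I(K) = -5 + K²
Z(J, f) = -5 + f*(-5 + f²) (Z(J, f) = f*(-5 + f²) - 5 = -5 + f*(-5 + f²))
-95*(-43) + Z(-10, x(-5)) = -95*(-43) + (-5 - 5*(-5 + (-5)²)) = 4085 + (-5 - 5*(-5 + 25)) = 4085 + (-5 - 5*20) = 4085 + (-5 - 100) = 4085 - 105 = 3980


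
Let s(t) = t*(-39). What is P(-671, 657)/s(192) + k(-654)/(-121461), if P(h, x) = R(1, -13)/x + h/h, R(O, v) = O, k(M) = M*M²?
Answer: 229357620678881/99590246496 ≈ 2303.0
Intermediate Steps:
k(M) = M³
P(h, x) = 1 + 1/x (P(h, x) = 1/x + h/h = 1/x + 1 = 1 + 1/x)
s(t) = -39*t
P(-671, 657)/s(192) + k(-654)/(-121461) = ((1 + 657)/657)/((-39*192)) + (-654)³/(-121461) = ((1/657)*658)/(-7488) - 279726264*(-1/121461) = (658/657)*(-1/7488) + 93242088/40487 = -329/2459808 + 93242088/40487 = 229357620678881/99590246496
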